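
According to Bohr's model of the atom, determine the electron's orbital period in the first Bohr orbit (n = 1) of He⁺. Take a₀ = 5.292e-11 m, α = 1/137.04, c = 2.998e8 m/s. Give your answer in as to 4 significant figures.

38.00 as

r = n²a₀/Z = 1²·5.292e-11/2 = 2.646e-11 m
v = Zαc/n = 2·0.007297·2.998e8/1 = 4.375e6 m/s
T = 2πr/v = 3.800e-17 s = 38.00 as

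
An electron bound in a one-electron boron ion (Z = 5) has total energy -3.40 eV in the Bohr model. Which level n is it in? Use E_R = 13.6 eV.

E_n = −E_R Z²/n² ⇒ n² = E_R Z²/(−E_n) = 13.6 × 5² / 3.40 ≈ 100.00
n = 10

10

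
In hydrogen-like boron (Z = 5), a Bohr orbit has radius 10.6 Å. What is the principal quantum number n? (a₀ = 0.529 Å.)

10

r_n = n²a₀/Z ⇒ n² = rZ/a₀ = 10.6 × 5 / 0.529 ≈ 100.19
n = 10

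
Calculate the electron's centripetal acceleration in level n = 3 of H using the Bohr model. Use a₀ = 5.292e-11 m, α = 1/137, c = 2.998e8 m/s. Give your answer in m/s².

1.117e21 m/s²

r = n²a₀/Z = 4.763e-10 m, v = Zαc/n = 7.294e5 m/s
a = v²/r = (7.294e5)² / 4.763e-10 = 1.117e21 m/s²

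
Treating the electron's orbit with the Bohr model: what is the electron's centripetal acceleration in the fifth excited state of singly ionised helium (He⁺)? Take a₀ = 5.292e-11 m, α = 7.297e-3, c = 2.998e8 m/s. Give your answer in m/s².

5.582e20 m/s²

r = n²a₀/Z = 9.526e-10 m, v = Zαc/n = 7.292e5 m/s
a = v²/r = (7.292e5)² / 9.526e-10 = 5.582e20 m/s²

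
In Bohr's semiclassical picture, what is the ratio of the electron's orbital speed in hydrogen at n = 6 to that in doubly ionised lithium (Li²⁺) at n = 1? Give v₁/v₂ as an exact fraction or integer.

1/18

v ∝ Z^1 · n^-1
v₁/v₂ = (1/3)^1 · (6/1)^-1 = 1/18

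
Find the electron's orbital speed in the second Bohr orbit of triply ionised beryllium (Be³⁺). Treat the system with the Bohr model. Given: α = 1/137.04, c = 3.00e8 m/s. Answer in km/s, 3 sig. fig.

v_n = Zαc/n = 4 × 0.00730 × 3.00e8 / 2
    = 4380 km/s

4380 km/s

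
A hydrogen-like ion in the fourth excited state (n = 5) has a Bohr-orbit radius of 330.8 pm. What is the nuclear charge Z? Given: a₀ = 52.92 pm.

r_n = n²a₀/Z ⇒ Z = n²a₀/r = 5² × 52.92 / 330.8 ≈ 4.00
Z = 4

4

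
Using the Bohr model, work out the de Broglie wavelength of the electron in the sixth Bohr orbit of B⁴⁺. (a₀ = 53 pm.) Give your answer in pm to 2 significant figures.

400 pm

The Bohr quantisation condition is nλ = 2πr_n.
r_n = n²a₀/Z = 380 pm
λ = 2πr_n/n = 2π·380/6 = 400 pm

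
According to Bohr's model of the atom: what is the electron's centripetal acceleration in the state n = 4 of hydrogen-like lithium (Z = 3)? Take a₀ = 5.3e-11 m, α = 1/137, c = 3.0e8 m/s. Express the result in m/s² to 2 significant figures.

r = n²a₀/Z = 2.8e-10 m, v = Zαc/n = 1.6e6 m/s
a = v²/r = (1.6e6)² / 2.8e-10 = 9.5e21 m/s²

9.5e21 m/s²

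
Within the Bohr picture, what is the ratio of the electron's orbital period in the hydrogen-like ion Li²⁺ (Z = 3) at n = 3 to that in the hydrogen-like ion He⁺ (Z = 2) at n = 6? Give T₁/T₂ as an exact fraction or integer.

1/18

T ∝ Z^-2 · n^3
T₁/T₂ = (3/2)^-2 · (3/6)^3 = 1/18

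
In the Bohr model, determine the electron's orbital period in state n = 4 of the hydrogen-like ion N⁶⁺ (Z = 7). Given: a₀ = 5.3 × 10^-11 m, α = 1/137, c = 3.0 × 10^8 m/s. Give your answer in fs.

r = n²a₀/Z = 4²·5.3 × 10^-11/7 = 1.2 × 10^-10 m
v = Zαc/n = 7·0.0073·3.0 × 10^8/4 = 3.8 × 10^6 m/s
T = 2πr/v = 2.0 × 10^-16 s = 0.20 fs

0.20 fs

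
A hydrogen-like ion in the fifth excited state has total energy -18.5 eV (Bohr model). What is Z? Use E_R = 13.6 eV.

E_n = −E_R Z²/n² ⇒ Z² = −E_n n²/E_R = 18.5 × 6² / 13.6 ≈ 48.97
Z = 7

7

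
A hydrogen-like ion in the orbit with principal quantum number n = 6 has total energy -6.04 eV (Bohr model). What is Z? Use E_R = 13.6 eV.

E_n = −E_R Z²/n² ⇒ Z² = −E_n n²/E_R = 6.04 × 6² / 13.6 ≈ 15.99
Z = 4

4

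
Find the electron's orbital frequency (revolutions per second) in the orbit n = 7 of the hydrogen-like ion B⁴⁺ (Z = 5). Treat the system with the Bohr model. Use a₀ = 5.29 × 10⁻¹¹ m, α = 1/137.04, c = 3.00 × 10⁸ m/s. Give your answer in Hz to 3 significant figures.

4.80 × 10¹⁴ Hz

r = n²a₀/Z = 5.18 × 10⁻¹⁰ m, v = Zαc/n = 1.56 × 10⁶ m/s
f = v/(2πr) = 4.80 × 10¹⁴ Hz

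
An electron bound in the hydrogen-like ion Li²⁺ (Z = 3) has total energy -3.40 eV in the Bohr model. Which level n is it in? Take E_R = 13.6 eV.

E_n = −E_R Z²/n² ⇒ n² = E_R Z²/(−E_n) = 13.6 × 3² / 3.40 ≈ 36.00
n = 6

6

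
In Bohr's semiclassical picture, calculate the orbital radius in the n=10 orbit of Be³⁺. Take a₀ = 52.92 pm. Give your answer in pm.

1323 pm

r_n = n²a₀/Z = 10² × 52.92 / 4
    = 100 × 52.92 / 4 = 1323 pm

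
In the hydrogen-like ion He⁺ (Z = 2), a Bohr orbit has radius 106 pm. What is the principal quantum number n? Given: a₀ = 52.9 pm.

2

r_n = n²a₀/Z ⇒ n² = rZ/a₀ = 106 × 2 / 52.9 ≈ 4.01
n = 2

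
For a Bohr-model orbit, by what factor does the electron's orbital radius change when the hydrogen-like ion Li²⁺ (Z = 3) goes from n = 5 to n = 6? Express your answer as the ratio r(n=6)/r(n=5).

36/25

r ∝ Z^-1 · n^2; with Z fixed, r ∝ n^2.
r(n=6)/r(n=5) = (6/5)^2 = 36/25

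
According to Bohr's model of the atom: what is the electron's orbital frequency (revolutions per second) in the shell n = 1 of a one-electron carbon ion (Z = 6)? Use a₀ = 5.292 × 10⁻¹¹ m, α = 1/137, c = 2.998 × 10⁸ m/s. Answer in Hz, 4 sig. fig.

2.369 × 10¹⁷ Hz

r = n²a₀/Z = 8.820 × 10⁻¹² m, v = Zαc/n = 1.313 × 10⁷ m/s
f = v/(2πr) = 2.369 × 10¹⁷ Hz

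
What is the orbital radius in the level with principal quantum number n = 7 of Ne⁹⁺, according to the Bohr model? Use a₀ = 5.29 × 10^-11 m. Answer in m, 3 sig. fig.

r_n = n²a₀/Z = 7² × 5.29 × 10^-11 / 10
    = 49 × 5.29 × 10^-11 / 10 = 2.59 × 10^-10 m

2.59 × 10^-10 m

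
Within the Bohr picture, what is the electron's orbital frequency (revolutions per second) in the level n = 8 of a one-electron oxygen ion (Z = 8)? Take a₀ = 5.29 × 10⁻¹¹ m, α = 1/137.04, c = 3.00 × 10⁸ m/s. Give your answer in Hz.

8.23 × 10¹⁴ Hz

r = n²a₀/Z = 4.23 × 10⁻¹⁰ m, v = Zαc/n = 2.19 × 10⁶ m/s
f = v/(2πr) = 8.23 × 10¹⁴ Hz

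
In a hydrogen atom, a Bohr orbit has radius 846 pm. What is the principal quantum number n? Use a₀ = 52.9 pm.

4

r_n = n²a₀/Z ⇒ n² = rZ/a₀ = 846 × 1 / 52.9 ≈ 15.99
n = 4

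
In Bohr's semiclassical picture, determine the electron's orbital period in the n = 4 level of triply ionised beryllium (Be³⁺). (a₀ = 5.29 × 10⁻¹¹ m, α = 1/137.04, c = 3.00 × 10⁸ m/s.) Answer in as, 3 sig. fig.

r = n²a₀/Z = 4²·5.29 × 10⁻¹¹/4 = 2.12 × 10⁻¹⁰ m
v = Zαc/n = 4·0.00730·3.00 × 10⁸/4 = 2.19 × 10⁶ m/s
T = 2πr/v = 6.07 × 10⁻¹⁶ s = 607 as

607 as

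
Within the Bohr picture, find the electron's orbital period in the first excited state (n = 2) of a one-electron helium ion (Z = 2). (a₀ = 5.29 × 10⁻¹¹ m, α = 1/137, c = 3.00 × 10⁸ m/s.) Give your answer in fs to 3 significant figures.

r = n²a₀/Z = 2²·5.29 × 10⁻¹¹/2 = 1.06 × 10⁻¹⁰ m
v = Zαc/n = 2·0.00730·3.00 × 10⁸/2 = 2.19 × 10⁶ m/s
T = 2πr/v = 3.04 × 10⁻¹⁶ s = 0.304 fs

0.304 fs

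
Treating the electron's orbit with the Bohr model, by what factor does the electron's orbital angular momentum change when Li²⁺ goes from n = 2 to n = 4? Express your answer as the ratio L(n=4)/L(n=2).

L = nℏ depends only on n, so L ∝ n.
L(n=4)/L(n=2) = (4/2)^1 = 2

2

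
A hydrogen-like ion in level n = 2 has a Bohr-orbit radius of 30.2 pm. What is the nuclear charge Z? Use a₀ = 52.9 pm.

r_n = n²a₀/Z ⇒ Z = n²a₀/r = 2² × 52.9 / 30.2 ≈ 7.01
Z = 7

7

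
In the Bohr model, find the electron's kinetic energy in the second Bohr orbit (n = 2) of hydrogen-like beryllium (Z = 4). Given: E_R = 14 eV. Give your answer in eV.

56 eV

For a Coulomb orbit the virial theorem gives K = −E_n.
E_n = −E_R·Z²/n², so K = E_R·Z²/n² = 14 × 4²/2² = 56 eV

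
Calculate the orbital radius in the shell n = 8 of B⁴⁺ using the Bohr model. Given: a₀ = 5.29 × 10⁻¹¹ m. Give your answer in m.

r_n = n²a₀/Z = 8² × 5.29 × 10⁻¹¹ / 5
    = 64 × 5.29 × 10⁻¹¹ / 5 = 6.77 × 10⁻¹⁰ m

6.77 × 10⁻¹⁰ m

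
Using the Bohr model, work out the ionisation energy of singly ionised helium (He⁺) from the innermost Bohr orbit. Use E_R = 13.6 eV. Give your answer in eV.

E_n = −E_R·Z²/n² = −13.6 × 2²/1² eV = -54.4 eV
Ionisation energy = −E_n = 54.4 eV

54.4 eV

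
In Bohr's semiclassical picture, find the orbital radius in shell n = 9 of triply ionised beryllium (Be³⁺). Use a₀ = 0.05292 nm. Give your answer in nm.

1.072 nm

r_n = n²a₀/Z = 9² × 0.05292 / 4
    = 81 × 0.05292 / 4 = 1.072 nm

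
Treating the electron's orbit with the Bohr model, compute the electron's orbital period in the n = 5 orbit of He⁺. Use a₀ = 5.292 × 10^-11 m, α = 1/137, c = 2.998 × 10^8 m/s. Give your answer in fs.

4.748 fs

r = n²a₀/Z = 5²·5.292 × 10^-11/2 = 6.615 × 10^-10 m
v = Zαc/n = 2·0.007299·2.998 × 10^8/5 = 8.753 × 10^5 m/s
T = 2πr/v = 4.748 × 10^-15 s = 4.748 fs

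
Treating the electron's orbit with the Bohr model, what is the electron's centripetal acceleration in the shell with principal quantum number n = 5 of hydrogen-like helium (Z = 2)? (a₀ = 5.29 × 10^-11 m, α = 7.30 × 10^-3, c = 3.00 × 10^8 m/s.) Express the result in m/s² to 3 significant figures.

1.16 × 10^21 m/s²

r = n²a₀/Z = 6.61 × 10^-10 m, v = Zαc/n = 8.76 × 10^5 m/s
a = v²/r = (8.76 × 10^5)² / 6.61 × 10^-10 = 1.16 × 10^21 m/s²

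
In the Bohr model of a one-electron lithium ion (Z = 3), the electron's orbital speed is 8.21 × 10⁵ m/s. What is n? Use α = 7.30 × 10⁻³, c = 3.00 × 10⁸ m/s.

8

v_n = Zαc/n ⇒ n = Zαc/v = 3 × 0.00730 × 3.00 × 10⁸ / 8.21 × 10⁵ ≈ 8.00
n = 8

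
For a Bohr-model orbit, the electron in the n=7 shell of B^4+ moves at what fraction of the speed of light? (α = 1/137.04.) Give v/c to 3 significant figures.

v_n = Zαc/n, so v/c = Zα/n = 5 × 0.00730 / 7 = 0.00521

0.00521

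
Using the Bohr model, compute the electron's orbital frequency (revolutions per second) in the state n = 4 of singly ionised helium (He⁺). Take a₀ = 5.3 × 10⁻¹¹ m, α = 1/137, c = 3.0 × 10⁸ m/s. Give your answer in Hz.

r = n²a₀/Z = 4.2 × 10⁻¹⁰ m, v = Zαc/n = 1.1 × 10⁶ m/s
f = v/(2πr) = 4.1 × 10¹⁴ Hz

4.1 × 10¹⁴ Hz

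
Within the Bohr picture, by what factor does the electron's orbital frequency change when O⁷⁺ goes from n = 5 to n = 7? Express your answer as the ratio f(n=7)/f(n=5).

f ∝ Z^2 · n^-3; with Z fixed, f ∝ n^-3.
f(n=7)/f(n=5) = (7/5)^-3 = 125/343

125/343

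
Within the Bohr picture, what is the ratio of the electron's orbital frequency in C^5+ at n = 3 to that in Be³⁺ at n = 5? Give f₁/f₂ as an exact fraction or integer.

125/12

f ∝ Z^2 · n^-3
f₁/f₂ = (6/4)^2 · (3/5)^-3 = 125/12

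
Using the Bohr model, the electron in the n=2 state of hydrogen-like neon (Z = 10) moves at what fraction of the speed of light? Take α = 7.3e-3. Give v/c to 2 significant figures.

0.036

v_n = Zαc/n, so v/c = Zα/n = 10 × 0.0073 / 2 = 0.036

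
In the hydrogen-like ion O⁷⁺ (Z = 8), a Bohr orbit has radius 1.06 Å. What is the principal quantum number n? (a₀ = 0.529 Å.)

4

r_n = n²a₀/Z ⇒ n² = rZ/a₀ = 1.06 × 8 / 0.529 ≈ 16.03
n = 4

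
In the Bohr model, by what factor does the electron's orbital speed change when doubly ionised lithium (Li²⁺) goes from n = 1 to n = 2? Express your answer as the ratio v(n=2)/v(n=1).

1/2

v ∝ Z^1 · n^-1; with Z fixed, v ∝ n^-1.
v(n=2)/v(n=1) = (2/1)^-1 = 1/2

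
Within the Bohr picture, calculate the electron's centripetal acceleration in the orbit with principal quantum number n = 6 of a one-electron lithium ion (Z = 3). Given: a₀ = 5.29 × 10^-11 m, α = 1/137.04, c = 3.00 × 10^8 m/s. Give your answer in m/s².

r = n²a₀/Z = 6.35 × 10^-10 m, v = Zαc/n = 1.09 × 10^6 m/s
a = v²/r = (1.09 × 10^6)² / 6.35 × 10^-10 = 1.89 × 10^21 m/s²

1.89 × 10^21 m/s²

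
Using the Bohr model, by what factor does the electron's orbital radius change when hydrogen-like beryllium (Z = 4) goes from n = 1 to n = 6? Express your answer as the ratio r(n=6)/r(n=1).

r ∝ Z^-1 · n^2; with Z fixed, r ∝ n^2.
r(n=6)/r(n=1) = (6/1)^2 = 36

36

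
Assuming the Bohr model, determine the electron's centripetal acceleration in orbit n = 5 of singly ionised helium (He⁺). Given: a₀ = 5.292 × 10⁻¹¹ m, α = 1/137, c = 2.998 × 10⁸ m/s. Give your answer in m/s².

r = n²a₀/Z = 6.615 × 10⁻¹⁰ m, v = Zαc/n = 8.753 × 10⁵ m/s
a = v²/r = (8.753 × 10⁵)² / 6.615 × 10⁻¹⁰ = 1.158 × 10²¹ m/s²

1.158 × 10²¹ m/s²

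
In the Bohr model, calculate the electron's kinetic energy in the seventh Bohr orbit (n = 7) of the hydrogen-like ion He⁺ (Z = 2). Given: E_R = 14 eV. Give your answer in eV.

1.1 eV

For a Coulomb orbit the virial theorem gives K = −E_n.
E_n = −E_R·Z²/n², so K = E_R·Z²/n² = 14 × 2²/7² = 1.1 eV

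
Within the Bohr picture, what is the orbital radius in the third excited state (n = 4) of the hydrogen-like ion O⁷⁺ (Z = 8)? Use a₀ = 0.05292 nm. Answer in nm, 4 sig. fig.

r_n = n²a₀/Z = 4² × 0.05292 / 8
    = 16 × 0.05292 / 8 = 0.1058 nm

0.1058 nm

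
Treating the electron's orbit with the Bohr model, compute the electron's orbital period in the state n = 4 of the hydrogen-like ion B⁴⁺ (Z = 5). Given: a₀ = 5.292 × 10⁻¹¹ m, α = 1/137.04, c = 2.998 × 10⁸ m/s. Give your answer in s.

r = n²a₀/Z = 4²·5.292 × 10⁻¹¹/5 = 1.693 × 10⁻¹⁰ m
v = Zαc/n = 5·0.007297·2.998 × 10⁸/4 = 2.735 × 10⁶ m/s
T = 2πr/v = 3.891 × 10⁻¹⁶ s

3.891 × 10⁻¹⁶ s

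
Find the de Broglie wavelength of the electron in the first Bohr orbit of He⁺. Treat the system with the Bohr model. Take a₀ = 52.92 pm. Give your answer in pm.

166.3 pm

The Bohr quantisation condition is nλ = 2πr_n.
r_n = n²a₀/Z = 26.46 pm
λ = 2πr_n/n = 2π·26.46/1 = 166.3 pm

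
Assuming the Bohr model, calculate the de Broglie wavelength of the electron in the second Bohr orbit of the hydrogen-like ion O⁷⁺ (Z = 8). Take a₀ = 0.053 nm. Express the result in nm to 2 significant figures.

0.083 nm

The Bohr quantisation condition is nλ = 2πr_n.
r_n = n²a₀/Z = 0.026 nm
λ = 2πr_n/n = 2π·0.026/2 = 0.083 nm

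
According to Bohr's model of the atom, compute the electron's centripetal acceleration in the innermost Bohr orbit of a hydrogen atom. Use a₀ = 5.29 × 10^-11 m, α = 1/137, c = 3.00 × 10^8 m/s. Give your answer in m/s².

9.06 × 10^22 m/s²

r = n²a₀/Z = 5.29 × 10^-11 m, v = Zαc/n = 2.19 × 10^6 m/s
a = v²/r = (2.19 × 10^6)² / 5.29 × 10^-11 = 9.06 × 10^22 m/s²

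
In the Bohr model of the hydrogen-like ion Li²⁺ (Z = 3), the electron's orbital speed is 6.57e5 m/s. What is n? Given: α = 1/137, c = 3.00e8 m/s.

10

v_n = Zαc/n ⇒ n = Zαc/v = 3 × 0.00730 × 3.00e8 / 6.57e5 ≈ 10.00
n = 10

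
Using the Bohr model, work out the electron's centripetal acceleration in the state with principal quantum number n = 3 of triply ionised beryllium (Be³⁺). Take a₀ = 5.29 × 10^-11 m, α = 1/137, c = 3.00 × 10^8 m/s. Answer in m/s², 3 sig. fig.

r = n²a₀/Z = 1.19 × 10^-10 m, v = Zαc/n = 2.92 × 10^6 m/s
a = v²/r = (2.92 × 10^6)² / 1.19 × 10^-10 = 7.16 × 10^22 m/s²

7.16 × 10^22 m/s²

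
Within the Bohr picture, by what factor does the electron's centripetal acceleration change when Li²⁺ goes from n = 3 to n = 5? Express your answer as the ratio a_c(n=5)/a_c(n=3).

a_c ∝ Z^3 · n^-4; with Z fixed, a_c ∝ n^-4.
a_c(n=5)/a_c(n=3) = (5/3)^-4 = 81/625

81/625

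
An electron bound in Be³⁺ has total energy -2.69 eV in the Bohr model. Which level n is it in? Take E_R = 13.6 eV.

E_n = −E_R Z²/n² ⇒ n² = E_R Z²/(−E_n) = 13.6 × 4² / 2.69 ≈ 80.89
n = 9

9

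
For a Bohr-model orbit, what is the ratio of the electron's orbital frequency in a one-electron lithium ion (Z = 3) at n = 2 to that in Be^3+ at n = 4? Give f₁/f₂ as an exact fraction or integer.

f ∝ Z^2 · n^-3
f₁/f₂ = (3/4)^2 · (2/4)^-3 = 9/2

9/2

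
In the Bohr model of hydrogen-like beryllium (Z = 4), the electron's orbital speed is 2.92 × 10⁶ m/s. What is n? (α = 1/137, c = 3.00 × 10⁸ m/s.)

3

v_n = Zαc/n ⇒ n = Zαc/v = 4 × 0.00730 × 3.00 × 10⁸ / 2.92 × 10⁶ ≈ 3.00
n = 3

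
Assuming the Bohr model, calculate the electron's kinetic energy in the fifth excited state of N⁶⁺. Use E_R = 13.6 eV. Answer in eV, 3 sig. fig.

For a Coulomb orbit the virial theorem gives K = −E_n.
E_n = −E_R·Z²/n², so K = E_R·Z²/n² = 13.6 × 7²/6² = 18.5 eV

18.5 eV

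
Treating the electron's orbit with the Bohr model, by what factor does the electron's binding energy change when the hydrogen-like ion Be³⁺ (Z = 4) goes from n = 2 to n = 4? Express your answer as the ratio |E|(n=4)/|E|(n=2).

1/4

|E| ∝ Z^2 · n^-2; with Z fixed, |E| ∝ n^-2.
|E|(n=4)/|E|(n=2) = (4/2)^-2 = 1/4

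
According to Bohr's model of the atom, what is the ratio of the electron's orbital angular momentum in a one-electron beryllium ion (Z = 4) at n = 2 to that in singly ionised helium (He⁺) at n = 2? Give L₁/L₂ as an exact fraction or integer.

L = nℏ is independent of Z.
L₁/L₂ = n₁/n₂ = 2/2 = 1

1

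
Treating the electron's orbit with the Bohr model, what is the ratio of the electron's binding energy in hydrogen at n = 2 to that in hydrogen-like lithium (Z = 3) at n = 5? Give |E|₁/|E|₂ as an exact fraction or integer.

|E| ∝ Z^2 · n^-2
|E|₁/|E|₂ = (1/3)^2 · (2/5)^-2 = 25/36

25/36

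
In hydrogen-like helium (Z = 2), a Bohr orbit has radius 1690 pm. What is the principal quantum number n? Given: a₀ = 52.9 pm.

r_n = n²a₀/Z ⇒ n² = rZ/a₀ = 1690 × 2 / 52.9 ≈ 63.89
n = 8

8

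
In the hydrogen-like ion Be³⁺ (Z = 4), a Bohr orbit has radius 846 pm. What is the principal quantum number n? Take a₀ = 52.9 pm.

8

r_n = n²a₀/Z ⇒ n² = rZ/a₀ = 846 × 4 / 52.9 ≈ 63.97
n = 8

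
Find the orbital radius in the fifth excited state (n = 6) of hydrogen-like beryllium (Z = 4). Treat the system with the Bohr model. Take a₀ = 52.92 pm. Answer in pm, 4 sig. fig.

476.3 pm

r_n = n²a₀/Z = 6² × 52.92 / 4
    = 36 × 52.92 / 4 = 476.3 pm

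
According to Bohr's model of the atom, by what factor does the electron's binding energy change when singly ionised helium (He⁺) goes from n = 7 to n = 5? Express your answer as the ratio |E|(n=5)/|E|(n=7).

49/25

|E| ∝ Z^2 · n^-2; with Z fixed, |E| ∝ n^-2.
|E|(n=5)/|E|(n=7) = (5/7)^-2 = 49/25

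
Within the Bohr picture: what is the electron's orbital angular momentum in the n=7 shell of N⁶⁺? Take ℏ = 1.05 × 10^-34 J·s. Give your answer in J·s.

7.35 × 10^-34 J·s

L_n = nℏ = 7 × 1.05 × 10^-34 = 7.35 × 10^-34 J·s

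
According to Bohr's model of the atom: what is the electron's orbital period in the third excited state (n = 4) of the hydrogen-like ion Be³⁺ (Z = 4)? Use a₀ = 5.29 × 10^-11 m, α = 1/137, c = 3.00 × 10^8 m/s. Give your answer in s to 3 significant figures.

r = n²a₀/Z = 4²·5.29 × 10^-11/4 = 2.12 × 10^-10 m
v = Zαc/n = 4·0.00730·3.00 × 10^8/4 = 2.19 × 10^6 m/s
T = 2πr/v = 6.07 × 10^-16 s

6.07 × 10^-16 s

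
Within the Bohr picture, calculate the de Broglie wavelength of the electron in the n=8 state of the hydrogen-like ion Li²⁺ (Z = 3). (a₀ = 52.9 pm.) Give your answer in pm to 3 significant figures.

886 pm

The Bohr quantisation condition is nλ = 2πr_n.
r_n = n²a₀/Z = 1130 pm
λ = 2πr_n/n = 2π·1130/8 = 886 pm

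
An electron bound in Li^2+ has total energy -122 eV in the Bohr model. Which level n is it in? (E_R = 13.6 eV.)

E_n = −E_R Z²/n² ⇒ n² = E_R Z²/(−E_n) = 13.6 × 3² / 122 ≈ 1.00
n = 1

1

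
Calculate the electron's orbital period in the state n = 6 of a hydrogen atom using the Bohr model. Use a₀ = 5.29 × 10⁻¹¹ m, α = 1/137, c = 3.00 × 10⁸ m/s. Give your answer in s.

3.28 × 10⁻¹⁴ s

r = n²a₀/Z = 6²·5.29 × 10⁻¹¹/1 = 1.90 × 10⁻⁹ m
v = Zαc/n = 1·0.00730·3.00 × 10⁸/6 = 3.65 × 10⁵ m/s
T = 2πr/v = 3.28 × 10⁻¹⁴ s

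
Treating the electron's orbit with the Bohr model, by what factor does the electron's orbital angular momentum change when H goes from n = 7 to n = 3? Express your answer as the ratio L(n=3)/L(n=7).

3/7

L = nℏ depends only on n, so L ∝ n.
L(n=3)/L(n=7) = (3/7)^1 = 3/7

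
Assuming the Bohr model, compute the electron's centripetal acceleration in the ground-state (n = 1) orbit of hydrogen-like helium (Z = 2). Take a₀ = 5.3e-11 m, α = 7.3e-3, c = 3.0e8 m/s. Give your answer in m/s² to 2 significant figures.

r = n²a₀/Z = 2.6e-11 m, v = Zαc/n = 4.4e6 m/s
a = v²/r = (4.4e6)² / 2.6e-11 = 7.2e23 m/s²

7.2e23 m/s²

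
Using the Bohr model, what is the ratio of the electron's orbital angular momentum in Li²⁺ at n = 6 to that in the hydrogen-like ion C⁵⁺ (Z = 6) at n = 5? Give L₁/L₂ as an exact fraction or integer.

L = nℏ is independent of Z.
L₁/L₂ = n₁/n₂ = 6/5 = 6/5

6/5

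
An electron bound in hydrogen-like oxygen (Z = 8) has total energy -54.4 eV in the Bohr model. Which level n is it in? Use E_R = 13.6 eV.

E_n = −E_R Z²/n² ⇒ n² = E_R Z²/(−E_n) = 13.6 × 8² / 54.4 ≈ 16.00
n = 4

4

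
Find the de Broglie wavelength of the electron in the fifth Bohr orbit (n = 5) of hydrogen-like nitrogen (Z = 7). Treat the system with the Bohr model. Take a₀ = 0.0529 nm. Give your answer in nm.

The Bohr quantisation condition is nλ = 2πr_n.
r_n = n²a₀/Z = 0.189 nm
λ = 2πr_n/n = 2π·0.189/5 = 0.237 nm

0.237 nm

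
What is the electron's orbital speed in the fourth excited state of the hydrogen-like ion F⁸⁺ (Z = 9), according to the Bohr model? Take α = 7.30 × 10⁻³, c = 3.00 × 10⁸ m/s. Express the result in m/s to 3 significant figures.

v_n = Zαc/n = 9 × 0.00730 × 3.00 × 10⁸ / 5
    = 3.94 × 10⁶ m/s

3.94 × 10⁶ m/s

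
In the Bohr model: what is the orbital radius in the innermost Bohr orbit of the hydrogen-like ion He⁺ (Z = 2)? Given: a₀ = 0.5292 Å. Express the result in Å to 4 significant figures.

0.2646 Å

r_n = n²a₀/Z = 1² × 0.5292 / 2
    = 1 × 0.5292 / 2 = 0.2646 Å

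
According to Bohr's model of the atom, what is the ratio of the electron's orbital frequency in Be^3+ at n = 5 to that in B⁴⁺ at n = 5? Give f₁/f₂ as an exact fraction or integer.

f ∝ Z^2 · n^-3
f₁/f₂ = (4/5)^2 · (5/5)^-3 = 16/25

16/25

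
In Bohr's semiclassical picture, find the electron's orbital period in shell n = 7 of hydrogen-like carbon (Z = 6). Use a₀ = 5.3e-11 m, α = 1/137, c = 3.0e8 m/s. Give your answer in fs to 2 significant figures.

1.4 fs

r = n²a₀/Z = 7²·5.3e-11/6 = 4.3e-10 m
v = Zαc/n = 6·0.0073·3.0e8/7 = 1.9e6 m/s
T = 2πr/v = 1.4e-15 s = 1.4 fs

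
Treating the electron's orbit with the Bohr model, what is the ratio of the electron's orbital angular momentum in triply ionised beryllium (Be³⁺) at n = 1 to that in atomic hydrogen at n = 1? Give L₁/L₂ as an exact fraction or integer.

1

L = nℏ is independent of Z.
L₁/L₂ = n₁/n₂ = 1/1 = 1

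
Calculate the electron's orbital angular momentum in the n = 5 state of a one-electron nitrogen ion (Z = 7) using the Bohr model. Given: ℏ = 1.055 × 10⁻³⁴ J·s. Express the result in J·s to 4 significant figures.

L_n = nℏ = 5 × 1.055 × 10⁻³⁴ = 5.275 × 10⁻³⁴ J·s

5.275 × 10⁻³⁴ J·s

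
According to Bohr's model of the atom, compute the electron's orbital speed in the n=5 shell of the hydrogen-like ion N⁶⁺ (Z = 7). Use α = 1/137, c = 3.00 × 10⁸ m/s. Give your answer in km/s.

v_n = Zαc/n = 7 × 0.00730 × 3.00 × 10⁸ / 5
    = 3070 km/s

3070 km/s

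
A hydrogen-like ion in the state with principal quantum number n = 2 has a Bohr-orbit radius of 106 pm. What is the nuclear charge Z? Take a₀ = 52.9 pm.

r_n = n²a₀/Z ⇒ Z = n²a₀/r = 2² × 52.9 / 106 ≈ 2.00
Z = 2

2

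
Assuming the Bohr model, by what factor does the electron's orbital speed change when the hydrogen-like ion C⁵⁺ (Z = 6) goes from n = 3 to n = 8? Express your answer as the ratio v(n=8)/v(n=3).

v ∝ Z^1 · n^-1; with Z fixed, v ∝ n^-1.
v(n=8)/v(n=3) = (8/3)^-1 = 3/8

3/8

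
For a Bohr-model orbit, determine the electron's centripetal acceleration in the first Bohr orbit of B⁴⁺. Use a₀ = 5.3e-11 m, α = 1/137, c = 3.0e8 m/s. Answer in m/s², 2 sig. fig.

1.1e25 m/s²

r = n²a₀/Z = 1.1e-11 m, v = Zαc/n = 1.1e7 m/s
a = v²/r = (1.1e7)² / 1.1e-11 = 1.1e25 m/s²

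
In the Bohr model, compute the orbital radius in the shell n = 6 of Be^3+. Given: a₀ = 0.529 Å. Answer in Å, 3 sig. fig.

r_n = n²a₀/Z = 6² × 0.529 / 4
    = 36 × 0.529 / 4 = 4.76 Å

4.76 Å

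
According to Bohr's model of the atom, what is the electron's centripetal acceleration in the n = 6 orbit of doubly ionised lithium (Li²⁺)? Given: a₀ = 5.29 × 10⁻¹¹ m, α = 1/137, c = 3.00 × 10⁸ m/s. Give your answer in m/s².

r = n²a₀/Z = 6.35 × 10⁻¹⁰ m, v = Zαc/n = 1.09 × 10⁶ m/s
a = v²/r = (1.09 × 10⁶)² / 6.35 × 10⁻¹⁰ = 1.89 × 10²¹ m/s²

1.89 × 10²¹ m/s²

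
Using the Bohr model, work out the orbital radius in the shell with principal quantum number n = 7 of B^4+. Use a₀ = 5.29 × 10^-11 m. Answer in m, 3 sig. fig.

r_n = n²a₀/Z = 7² × 5.29 × 10^-11 / 5
    = 49 × 5.29 × 10^-11 / 5 = 5.18 × 10^-10 m

5.18 × 10^-10 m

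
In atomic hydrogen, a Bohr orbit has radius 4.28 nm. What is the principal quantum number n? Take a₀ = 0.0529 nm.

r_n = n²a₀/Z ⇒ n² = rZ/a₀ = 4.28 × 1 / 0.0529 ≈ 80.91
n = 9

9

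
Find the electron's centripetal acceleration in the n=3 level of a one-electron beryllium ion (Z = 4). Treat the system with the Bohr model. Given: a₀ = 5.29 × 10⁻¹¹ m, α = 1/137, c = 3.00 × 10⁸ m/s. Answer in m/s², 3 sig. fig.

7.16 × 10²² m/s²

r = n²a₀/Z = 1.19 × 10⁻¹⁰ m, v = Zαc/n = 2.92 × 10⁶ m/s
a = v²/r = (2.92 × 10⁶)² / 1.19 × 10⁻¹⁰ = 7.16 × 10²² m/s²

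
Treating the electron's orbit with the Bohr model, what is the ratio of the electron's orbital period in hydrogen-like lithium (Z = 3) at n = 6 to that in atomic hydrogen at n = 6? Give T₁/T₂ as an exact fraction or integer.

T ∝ Z^-2 · n^3
T₁/T₂ = (3/1)^-2 · (6/6)^3 = 1/9

1/9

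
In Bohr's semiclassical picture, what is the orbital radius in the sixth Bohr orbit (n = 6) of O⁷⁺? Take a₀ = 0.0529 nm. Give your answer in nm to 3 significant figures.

0.238 nm

r_n = n²a₀/Z = 6² × 0.0529 / 8
    = 36 × 0.0529 / 8 = 0.238 nm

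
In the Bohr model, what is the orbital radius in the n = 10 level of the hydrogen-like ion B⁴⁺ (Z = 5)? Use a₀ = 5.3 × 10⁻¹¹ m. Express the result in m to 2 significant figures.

1.1 × 10⁻⁹ m

r_n = n²a₀/Z = 10² × 5.3 × 10⁻¹¹ / 5
    = 100 × 5.3 × 10⁻¹¹ / 5 = 1.1 × 10⁻⁹ m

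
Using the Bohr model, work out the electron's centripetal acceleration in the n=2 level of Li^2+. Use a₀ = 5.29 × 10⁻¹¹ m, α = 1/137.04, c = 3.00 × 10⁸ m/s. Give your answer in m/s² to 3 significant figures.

1.53 × 10²³ m/s²

r = n²a₀/Z = 7.05 × 10⁻¹¹ m, v = Zαc/n = 3.28 × 10⁶ m/s
a = v²/r = (3.28 × 10⁶)² / 7.05 × 10⁻¹¹ = 1.53 × 10²³ m/s²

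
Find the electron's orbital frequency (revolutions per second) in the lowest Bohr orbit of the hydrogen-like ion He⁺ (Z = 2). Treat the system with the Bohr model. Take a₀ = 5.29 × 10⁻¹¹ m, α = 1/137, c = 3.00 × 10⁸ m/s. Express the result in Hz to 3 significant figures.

2.64 × 10¹⁶ Hz

r = n²a₀/Z = 2.65 × 10⁻¹¹ m, v = Zαc/n = 4.38 × 10⁶ m/s
f = v/(2πr) = 2.64 × 10¹⁶ Hz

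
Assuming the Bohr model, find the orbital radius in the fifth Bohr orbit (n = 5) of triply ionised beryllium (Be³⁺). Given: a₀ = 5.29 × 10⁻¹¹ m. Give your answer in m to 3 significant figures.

r_n = n²a₀/Z = 5² × 5.29 × 10⁻¹¹ / 4
    = 25 × 5.29 × 10⁻¹¹ / 4 = 3.31 × 10⁻¹⁰ m

3.31 × 10⁻¹⁰ m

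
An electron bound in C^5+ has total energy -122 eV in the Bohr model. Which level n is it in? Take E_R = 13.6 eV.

2

E_n = −E_R Z²/n² ⇒ n² = E_R Z²/(−E_n) = 13.6 × 6² / 122 ≈ 4.01
n = 2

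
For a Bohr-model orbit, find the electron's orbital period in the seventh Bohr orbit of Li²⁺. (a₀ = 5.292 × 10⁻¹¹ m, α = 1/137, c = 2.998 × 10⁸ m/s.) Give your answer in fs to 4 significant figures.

r = n²a₀/Z = 7²·5.292 × 10⁻¹¹/3 = 8.644 × 10⁻¹⁰ m
v = Zαc/n = 3·0.007299·2.998 × 10⁸/7 = 9.379 × 10⁵ m/s
T = 2πr/v = 5.791 × 10⁻¹⁵ s = 5.791 fs

5.791 fs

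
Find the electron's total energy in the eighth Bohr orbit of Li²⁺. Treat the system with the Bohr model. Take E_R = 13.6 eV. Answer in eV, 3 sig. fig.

E_n = −E_R·Z²/n² = −13.6 × 3²/8² = -1.91 eV

-1.91 eV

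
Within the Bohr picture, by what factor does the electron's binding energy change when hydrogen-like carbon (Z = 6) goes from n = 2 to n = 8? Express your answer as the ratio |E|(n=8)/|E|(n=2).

1/16

|E| ∝ Z^2 · n^-2; with Z fixed, |E| ∝ n^-2.
|E|(n=8)/|E|(n=2) = (8/2)^-2 = 1/16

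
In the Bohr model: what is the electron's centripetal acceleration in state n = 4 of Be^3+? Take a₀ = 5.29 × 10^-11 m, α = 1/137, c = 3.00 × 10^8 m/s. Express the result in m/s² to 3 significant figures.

2.27 × 10^22 m/s²

r = n²a₀/Z = 2.12 × 10^-10 m, v = Zαc/n = 2.19 × 10^6 m/s
a = v²/r = (2.19 × 10^6)² / 2.12 × 10^-10 = 2.27 × 10^22 m/s²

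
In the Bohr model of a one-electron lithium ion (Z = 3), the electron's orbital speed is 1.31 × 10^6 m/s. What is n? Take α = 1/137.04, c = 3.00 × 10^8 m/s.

v_n = Zαc/n ⇒ n = Zαc/v = 3 × 0.00730 × 3.00 × 10^8 / 1.31 × 10^6 ≈ 5.01
n = 5

5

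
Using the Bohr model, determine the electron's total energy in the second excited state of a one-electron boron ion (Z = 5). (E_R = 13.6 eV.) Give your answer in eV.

-37.8 eV

E_n = −E_R·Z²/n² = −13.6 × 5²/3² = -37.8 eV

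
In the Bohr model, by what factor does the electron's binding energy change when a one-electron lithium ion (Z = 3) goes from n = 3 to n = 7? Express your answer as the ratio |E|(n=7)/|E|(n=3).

|E| ∝ Z^2 · n^-2; with Z fixed, |E| ∝ n^-2.
|E|(n=7)/|E|(n=3) = (7/3)^-2 = 9/49

9/49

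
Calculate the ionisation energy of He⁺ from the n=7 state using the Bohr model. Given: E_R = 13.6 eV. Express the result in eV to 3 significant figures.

1.11 eV

E_n = −E_R·Z²/n² = −13.6 × 2²/7² eV = -1.11 eV
Ionisation energy = −E_n = 1.11 eV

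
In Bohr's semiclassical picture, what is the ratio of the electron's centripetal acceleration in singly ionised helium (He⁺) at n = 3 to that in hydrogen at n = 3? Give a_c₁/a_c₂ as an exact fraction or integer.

8

a_c ∝ Z^3 · n^-4
a_c₁/a_c₂ = (2/1)^3 · (3/3)^-4 = 8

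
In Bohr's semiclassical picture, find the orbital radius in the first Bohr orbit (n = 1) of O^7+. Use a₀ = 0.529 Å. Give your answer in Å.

0.0661 Å

r_n = n²a₀/Z = 1² × 0.529 / 8
    = 1 × 0.529 / 8 = 0.0661 Å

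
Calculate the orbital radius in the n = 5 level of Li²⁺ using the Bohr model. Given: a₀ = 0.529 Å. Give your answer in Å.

4.41 Å

r_n = n²a₀/Z = 5² × 0.529 / 3
    = 25 × 0.529 / 3 = 4.41 Å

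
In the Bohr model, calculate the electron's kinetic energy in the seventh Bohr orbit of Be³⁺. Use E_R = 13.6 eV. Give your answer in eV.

For a Coulomb orbit the virial theorem gives K = −E_n.
E_n = −E_R·Z²/n², so K = E_R·Z²/n² = 13.6 × 4²/7² = 4.44 eV

4.44 eV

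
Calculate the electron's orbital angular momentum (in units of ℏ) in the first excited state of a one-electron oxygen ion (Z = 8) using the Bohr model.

2

L_n = nℏ, so L/ℏ = n = 2.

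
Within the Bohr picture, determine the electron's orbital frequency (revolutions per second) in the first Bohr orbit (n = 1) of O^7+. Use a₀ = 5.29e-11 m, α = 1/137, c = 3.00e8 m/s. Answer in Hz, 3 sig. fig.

r = n²a₀/Z = 6.61e-12 m, v = Zαc/n = 1.75e7 m/s
f = v/(2πr) = 4.22e17 Hz

4.22e17 Hz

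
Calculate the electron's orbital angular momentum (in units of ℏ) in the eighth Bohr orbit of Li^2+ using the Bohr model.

8

L_n = nℏ, so L/ℏ = n = 8.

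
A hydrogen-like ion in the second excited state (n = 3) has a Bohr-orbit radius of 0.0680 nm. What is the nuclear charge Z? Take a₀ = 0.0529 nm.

7

r_n = n²a₀/Z ⇒ Z = n²a₀/r = 3² × 0.0529 / 0.0680 ≈ 7.00
Z = 7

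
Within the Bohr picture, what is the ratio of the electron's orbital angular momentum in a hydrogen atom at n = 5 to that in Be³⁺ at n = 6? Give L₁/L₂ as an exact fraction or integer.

L = nℏ is independent of Z.
L₁/L₂ = n₁/n₂ = 5/6 = 5/6

5/6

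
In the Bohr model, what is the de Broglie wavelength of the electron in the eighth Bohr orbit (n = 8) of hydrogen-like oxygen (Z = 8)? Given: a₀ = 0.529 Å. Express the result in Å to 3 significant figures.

3.32 Å

The Bohr quantisation condition is nλ = 2πr_n.
r_n = n²a₀/Z = 4.23 Å
λ = 2πr_n/n = 2π·4.23/8 = 3.32 Å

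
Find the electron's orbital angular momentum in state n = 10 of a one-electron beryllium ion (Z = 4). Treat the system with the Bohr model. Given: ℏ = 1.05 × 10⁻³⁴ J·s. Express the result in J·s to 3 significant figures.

L_n = nℏ = 10 × 1.05 × 10⁻³⁴ = 1.05 × 10⁻³³ J·s

1.05 × 10⁻³³ J·s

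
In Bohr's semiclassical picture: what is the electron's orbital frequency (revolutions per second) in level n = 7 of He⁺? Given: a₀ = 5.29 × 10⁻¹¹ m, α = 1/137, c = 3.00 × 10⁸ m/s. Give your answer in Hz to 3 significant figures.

7.68 × 10¹³ Hz

r = n²a₀/Z = 1.30 × 10⁻⁹ m, v = Zαc/n = 6.26 × 10⁵ m/s
f = v/(2πr) = 7.68 × 10¹³ Hz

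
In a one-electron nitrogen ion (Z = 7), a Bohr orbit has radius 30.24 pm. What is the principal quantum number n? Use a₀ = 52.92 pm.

2

r_n = n²a₀/Z ⇒ n² = rZ/a₀ = 30.24 × 7 / 52.92 ≈ 4.00
n = 2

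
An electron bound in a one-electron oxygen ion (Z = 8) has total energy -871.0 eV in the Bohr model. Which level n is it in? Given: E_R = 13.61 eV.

1

E_n = −E_R Z²/n² ⇒ n² = E_R Z²/(−E_n) = 13.61 × 8² / 871.0 ≈ 1.00
n = 1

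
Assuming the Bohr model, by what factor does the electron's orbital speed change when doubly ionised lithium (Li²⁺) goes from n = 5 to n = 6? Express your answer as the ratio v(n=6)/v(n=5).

5/6

v ∝ Z^1 · n^-1; with Z fixed, v ∝ n^-1.
v(n=6)/v(n=5) = (6/5)^-1 = 5/6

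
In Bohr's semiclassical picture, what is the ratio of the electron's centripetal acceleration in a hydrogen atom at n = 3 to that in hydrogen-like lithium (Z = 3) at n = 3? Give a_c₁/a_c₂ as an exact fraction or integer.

1/27

a_c ∝ Z^3 · n^-4
a_c₁/a_c₂ = (1/3)^3 · (3/3)^-4 = 1/27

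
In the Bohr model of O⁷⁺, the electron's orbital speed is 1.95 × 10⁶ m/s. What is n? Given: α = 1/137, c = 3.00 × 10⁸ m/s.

9

v_n = Zαc/n ⇒ n = Zαc/v = 8 × 0.00730 × 3.00 × 10⁸ / 1.95 × 10⁶ ≈ 8.98
n = 9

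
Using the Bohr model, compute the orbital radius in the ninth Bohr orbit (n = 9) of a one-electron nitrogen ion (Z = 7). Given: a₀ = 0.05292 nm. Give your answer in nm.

r_n = n²a₀/Z = 9² × 0.05292 / 7
    = 81 × 0.05292 / 7 = 0.6124 nm

0.6124 nm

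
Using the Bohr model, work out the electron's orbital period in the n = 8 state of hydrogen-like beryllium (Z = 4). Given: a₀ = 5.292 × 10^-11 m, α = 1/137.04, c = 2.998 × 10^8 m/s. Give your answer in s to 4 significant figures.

r = n²a₀/Z = 8²·5.292 × 10^-11/4 = 8.467 × 10^-10 m
v = Zαc/n = 4·0.007297·2.998 × 10^8/8 = 1.094 × 10^6 m/s
T = 2πr/v = 4.864 × 10^-15 s

4.864 × 10^-15 s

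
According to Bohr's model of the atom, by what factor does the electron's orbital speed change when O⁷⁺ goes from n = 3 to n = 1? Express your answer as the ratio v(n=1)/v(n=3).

3

v ∝ Z^1 · n^-1; with Z fixed, v ∝ n^-1.
v(n=1)/v(n=3) = (1/3)^-1 = 3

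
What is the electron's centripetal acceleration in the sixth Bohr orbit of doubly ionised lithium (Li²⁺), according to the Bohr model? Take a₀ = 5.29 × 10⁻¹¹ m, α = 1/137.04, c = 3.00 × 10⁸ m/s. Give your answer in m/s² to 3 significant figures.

r = n²a₀/Z = 6.35 × 10⁻¹⁰ m, v = Zαc/n = 1.09 × 10⁶ m/s
a = v²/r = (1.09 × 10⁶)² / 6.35 × 10⁻¹⁰ = 1.89 × 10²¹ m/s²

1.89 × 10²¹ m/s²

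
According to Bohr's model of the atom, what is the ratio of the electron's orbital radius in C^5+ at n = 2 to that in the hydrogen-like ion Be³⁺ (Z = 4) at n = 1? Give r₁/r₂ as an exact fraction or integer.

8/3

r ∝ Z^-1 · n^2
r₁/r₂ = (6/4)^-1 · (2/1)^2 = 8/3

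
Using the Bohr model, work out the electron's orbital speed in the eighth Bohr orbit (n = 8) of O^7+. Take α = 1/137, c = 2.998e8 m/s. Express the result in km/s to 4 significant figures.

v_n = Zαc/n = 8 × 0.007299 × 2.998e8 / 8
    = 2188 km/s

2188 km/s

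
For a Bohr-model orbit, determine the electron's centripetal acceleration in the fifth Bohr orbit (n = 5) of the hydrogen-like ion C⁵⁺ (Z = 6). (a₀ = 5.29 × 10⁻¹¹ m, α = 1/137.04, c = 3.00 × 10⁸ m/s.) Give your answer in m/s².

r = n²a₀/Z = 2.20 × 10⁻¹⁰ m, v = Zαc/n = 2.63 × 10⁶ m/s
a = v²/r = (2.63 × 10⁶)² / 2.20 × 10⁻¹⁰ = 3.13 × 10²² m/s²

3.13 × 10²² m/s²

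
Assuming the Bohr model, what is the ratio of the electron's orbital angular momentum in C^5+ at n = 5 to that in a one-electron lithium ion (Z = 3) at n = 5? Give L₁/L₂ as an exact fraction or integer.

L = nℏ is independent of Z.
L₁/L₂ = n₁/n₂ = 5/5 = 1

1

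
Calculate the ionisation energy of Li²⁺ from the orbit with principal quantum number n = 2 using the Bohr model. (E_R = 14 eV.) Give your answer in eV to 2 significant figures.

32 eV

E_n = −E_R·Z²/n² = −14 × 3²/2² eV = -32 eV
Ionisation energy = −E_n = 32 eV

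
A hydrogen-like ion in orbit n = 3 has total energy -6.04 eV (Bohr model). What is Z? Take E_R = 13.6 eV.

2

E_n = −E_R Z²/n² ⇒ Z² = −E_n n²/E_R = 6.04 × 3² / 13.6 ≈ 4.00
Z = 2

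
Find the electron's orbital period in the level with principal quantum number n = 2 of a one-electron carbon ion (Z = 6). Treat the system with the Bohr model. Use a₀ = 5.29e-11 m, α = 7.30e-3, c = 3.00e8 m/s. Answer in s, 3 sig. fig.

r = n²a₀/Z = 2²·5.29e-11/6 = 3.53e-11 m
v = Zαc/n = 6·0.00730·3.00e8/2 = 6.57e6 m/s
T = 2πr/v = 3.37e-17 s

3.37e-17 s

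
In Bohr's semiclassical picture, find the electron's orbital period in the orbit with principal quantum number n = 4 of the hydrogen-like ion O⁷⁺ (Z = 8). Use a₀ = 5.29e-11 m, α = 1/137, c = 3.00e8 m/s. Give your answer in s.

r = n²a₀/Z = 4²·5.29e-11/8 = 1.06e-10 m
v = Zαc/n = 8·0.00730·3.00e8/4 = 4.38e6 m/s
T = 2πr/v = 1.52e-16 s

1.52e-16 s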